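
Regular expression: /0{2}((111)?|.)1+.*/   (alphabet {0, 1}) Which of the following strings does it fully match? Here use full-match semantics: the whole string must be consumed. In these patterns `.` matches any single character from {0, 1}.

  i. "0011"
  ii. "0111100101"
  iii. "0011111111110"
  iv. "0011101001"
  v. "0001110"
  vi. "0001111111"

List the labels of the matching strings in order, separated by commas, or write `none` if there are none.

i, iii, iv, v, vi

i → match
ii → no match
iii → match
iv → match
v → match
vi → match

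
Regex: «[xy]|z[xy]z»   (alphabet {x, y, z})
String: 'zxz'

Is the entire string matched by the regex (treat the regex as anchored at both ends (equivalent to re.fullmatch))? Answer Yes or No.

Yes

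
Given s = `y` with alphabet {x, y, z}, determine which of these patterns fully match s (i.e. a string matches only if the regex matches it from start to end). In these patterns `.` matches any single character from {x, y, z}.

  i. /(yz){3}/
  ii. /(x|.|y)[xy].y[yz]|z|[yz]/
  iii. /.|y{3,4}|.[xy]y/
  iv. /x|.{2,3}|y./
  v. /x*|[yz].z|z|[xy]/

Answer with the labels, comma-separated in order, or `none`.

i → no match — must start with `yz`
ii → match
iii → match
iv → no match
v → match

ii, iii, v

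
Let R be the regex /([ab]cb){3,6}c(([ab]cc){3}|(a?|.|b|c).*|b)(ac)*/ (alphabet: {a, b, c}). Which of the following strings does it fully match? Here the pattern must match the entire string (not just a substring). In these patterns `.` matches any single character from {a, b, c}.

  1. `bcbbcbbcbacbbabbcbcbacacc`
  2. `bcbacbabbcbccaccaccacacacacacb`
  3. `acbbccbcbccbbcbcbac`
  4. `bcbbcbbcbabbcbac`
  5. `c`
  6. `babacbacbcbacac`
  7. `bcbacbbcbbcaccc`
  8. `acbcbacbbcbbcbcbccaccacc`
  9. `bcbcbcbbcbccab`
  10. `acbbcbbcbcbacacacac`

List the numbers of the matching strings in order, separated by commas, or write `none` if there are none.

10

1 → no match
2 → no match
3 → no match
4 → no match
5 → no match
6 → no match
7 → no match
8 → no match
9 → no match
10 → match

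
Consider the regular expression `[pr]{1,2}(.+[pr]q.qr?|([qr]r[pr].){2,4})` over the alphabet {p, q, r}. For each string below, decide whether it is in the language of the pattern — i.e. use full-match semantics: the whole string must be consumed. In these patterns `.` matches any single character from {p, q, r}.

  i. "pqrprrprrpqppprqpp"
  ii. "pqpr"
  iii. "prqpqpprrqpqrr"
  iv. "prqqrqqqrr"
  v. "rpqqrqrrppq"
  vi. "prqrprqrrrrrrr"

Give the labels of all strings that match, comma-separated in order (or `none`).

i → no match
ii → no match
iii → no match
iv → no match
v → no match
vi → match

vi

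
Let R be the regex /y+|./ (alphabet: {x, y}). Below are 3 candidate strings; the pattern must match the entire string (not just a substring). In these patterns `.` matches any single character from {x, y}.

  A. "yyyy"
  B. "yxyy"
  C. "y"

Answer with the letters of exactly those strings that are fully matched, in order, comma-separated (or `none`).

A → match
B → no match
C → match

A, C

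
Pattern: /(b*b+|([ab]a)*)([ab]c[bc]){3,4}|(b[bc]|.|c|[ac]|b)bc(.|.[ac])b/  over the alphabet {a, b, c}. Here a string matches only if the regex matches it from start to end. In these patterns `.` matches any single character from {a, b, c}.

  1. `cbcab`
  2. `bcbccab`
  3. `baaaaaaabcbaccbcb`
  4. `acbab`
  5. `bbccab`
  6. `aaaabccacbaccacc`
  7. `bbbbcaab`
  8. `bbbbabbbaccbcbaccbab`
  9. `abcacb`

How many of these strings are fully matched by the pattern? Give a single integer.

6

1 → match
2 → match
3 → match
4 → no match
5 → match
6 → match
7 → no match
8 → no match
9 → match
Total matched: 6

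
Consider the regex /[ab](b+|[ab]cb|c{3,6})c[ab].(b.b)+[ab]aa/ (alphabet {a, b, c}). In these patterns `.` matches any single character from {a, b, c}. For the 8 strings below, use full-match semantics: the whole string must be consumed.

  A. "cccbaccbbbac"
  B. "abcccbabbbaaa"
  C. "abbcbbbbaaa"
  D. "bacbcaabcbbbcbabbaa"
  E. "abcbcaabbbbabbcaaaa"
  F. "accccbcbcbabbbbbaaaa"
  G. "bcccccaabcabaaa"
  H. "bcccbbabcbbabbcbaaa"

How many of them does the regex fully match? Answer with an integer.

A → no match — must end with "aa"
B → no match
C → no match
D → no match
E → no match
F → no match
G → no match
H → no match
Total matched: 0

0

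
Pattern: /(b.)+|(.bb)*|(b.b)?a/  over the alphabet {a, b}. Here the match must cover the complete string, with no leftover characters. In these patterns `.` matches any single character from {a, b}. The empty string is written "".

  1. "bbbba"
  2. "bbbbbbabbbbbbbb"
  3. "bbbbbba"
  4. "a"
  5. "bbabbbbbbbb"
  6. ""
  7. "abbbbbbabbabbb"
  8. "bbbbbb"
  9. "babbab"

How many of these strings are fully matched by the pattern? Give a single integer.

4

1 → no match
2 → match
3 → no match
4 → match
5 → no match
6 → match
7 → no match
8 → match
9 → no match
Total matched: 4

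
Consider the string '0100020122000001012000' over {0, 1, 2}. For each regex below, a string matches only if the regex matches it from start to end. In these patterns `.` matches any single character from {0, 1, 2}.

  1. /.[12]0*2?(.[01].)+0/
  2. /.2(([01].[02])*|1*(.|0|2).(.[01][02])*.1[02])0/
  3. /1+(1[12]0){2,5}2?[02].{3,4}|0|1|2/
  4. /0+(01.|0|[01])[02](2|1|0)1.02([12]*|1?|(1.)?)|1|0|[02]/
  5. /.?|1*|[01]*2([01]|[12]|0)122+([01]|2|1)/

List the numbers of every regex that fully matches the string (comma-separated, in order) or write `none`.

1 → match
2 → no match
3 → no match
4 → no match
5 → no match

1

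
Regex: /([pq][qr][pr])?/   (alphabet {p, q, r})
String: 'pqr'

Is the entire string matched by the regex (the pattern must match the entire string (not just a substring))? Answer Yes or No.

Yes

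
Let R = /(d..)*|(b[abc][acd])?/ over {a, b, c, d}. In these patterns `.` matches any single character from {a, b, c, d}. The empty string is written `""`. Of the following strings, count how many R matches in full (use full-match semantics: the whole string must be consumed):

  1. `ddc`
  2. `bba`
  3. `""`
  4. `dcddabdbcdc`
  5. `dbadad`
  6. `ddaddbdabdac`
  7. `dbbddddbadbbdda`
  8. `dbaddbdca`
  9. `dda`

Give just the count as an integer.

8

1. `ddc` → match
2. `bba` → match
3. `""` → match
4. `dcddabdbcdc` → no match
5. `dbadad` → match
6. `ddaddbdabdac` → match
7 → match
8. `dbaddbdca` → match
9. `dda` → match
Total matched: 8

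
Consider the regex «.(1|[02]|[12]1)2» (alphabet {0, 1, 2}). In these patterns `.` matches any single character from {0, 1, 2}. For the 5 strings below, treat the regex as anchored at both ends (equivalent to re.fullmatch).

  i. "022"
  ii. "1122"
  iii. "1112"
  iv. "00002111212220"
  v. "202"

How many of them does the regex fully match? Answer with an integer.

3

i → match
ii → no match
iii → match
iv → no match — must end with "2"
v → match
Total matched: 3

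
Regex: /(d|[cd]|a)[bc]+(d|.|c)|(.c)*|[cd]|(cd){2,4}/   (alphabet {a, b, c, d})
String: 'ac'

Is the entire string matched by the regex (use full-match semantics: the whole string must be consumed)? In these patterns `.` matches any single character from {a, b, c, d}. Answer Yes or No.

Yes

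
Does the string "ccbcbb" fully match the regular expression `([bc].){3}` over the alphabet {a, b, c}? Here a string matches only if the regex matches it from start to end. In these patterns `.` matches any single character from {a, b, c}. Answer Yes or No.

Yes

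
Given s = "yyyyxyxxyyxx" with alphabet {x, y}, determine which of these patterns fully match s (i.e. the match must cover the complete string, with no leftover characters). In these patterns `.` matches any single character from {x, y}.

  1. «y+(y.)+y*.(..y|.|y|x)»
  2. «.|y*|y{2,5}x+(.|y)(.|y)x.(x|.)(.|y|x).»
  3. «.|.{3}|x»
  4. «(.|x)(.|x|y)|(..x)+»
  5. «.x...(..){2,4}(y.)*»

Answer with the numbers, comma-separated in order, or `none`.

2

1 → no match
2 → match
3 → no match
4 → no match
5 → no match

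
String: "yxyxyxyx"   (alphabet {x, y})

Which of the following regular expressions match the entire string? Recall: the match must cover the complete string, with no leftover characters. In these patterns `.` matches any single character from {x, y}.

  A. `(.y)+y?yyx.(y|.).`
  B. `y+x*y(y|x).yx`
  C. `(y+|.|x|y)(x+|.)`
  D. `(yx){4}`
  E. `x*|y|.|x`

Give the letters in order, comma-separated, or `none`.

D

A → no match
B → no match
C → no match
D → match
E → no match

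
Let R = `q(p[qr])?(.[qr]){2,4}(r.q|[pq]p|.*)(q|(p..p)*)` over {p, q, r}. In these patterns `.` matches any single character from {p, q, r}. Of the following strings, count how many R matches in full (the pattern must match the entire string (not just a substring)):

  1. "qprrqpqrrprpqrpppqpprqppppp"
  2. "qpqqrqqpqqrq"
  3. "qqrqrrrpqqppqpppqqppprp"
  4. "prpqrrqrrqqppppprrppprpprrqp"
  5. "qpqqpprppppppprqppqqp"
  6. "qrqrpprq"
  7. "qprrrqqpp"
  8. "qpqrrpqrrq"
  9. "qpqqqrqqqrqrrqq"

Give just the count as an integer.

1 → match
2. "qpqqrqqpqqrq" → match
3 → match
4 → no match — must start with "q"
5 → no match
6. "qrqrpprq" → no match
7. "qprrrqqpp" → match
8. "qpqrrpqrrq" → match
9 → match
Total matched: 6

6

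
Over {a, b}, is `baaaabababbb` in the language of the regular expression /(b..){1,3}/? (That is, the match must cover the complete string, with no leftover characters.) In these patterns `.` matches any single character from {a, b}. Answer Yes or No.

No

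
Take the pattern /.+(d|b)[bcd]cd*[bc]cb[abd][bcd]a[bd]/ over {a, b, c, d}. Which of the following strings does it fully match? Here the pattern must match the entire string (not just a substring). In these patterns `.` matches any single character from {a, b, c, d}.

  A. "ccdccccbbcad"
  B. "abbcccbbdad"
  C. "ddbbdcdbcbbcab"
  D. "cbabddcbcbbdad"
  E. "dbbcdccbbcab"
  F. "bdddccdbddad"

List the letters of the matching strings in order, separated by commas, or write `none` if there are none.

A, B, C, D, E

A → match
B → match
C → match
D → match
E → match
F → no match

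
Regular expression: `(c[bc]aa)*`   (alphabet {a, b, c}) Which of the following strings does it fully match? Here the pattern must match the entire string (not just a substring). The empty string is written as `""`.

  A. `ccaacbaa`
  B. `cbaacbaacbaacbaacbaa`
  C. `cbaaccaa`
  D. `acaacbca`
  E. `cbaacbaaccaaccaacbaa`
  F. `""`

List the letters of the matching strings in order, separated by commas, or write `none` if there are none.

A, B, C, E, F

A → match
B → match
C → match
D → no match
E → match
F → match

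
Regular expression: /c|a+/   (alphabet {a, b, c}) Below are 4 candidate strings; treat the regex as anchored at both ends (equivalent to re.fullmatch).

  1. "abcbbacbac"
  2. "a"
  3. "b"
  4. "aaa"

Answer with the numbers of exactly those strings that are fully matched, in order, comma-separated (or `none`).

2, 4

1 → no match
2 → match
3 → no match
4 → match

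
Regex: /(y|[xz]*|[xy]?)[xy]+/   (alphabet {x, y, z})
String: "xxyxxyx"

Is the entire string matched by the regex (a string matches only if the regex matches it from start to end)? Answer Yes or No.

Yes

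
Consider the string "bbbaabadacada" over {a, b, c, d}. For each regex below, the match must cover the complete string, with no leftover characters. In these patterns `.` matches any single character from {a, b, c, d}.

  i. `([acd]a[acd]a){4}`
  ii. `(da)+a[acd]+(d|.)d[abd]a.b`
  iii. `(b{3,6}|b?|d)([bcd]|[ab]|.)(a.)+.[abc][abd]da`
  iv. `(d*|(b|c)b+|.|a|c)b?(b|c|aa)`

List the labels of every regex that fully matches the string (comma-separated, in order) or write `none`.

iii

i → no match
ii → no match — must start with "da"
iii → match
iv → no match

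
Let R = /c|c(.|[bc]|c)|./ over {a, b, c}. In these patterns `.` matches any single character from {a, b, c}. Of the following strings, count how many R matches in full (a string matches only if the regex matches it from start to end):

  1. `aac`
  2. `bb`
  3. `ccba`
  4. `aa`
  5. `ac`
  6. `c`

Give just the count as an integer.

1 → no match
2 → no match
3 → no match
4 → no match
5 → no match
6 → match
Total matched: 1

1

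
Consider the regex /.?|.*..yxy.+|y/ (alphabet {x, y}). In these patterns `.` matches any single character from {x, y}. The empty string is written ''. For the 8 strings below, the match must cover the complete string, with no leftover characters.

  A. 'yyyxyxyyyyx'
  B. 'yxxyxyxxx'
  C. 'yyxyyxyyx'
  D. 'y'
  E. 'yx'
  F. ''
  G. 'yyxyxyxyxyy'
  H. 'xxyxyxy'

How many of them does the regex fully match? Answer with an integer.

A → match
B → match
C → match
D → match
E → no match
F → match
G → match
H → match
Total matched: 7

7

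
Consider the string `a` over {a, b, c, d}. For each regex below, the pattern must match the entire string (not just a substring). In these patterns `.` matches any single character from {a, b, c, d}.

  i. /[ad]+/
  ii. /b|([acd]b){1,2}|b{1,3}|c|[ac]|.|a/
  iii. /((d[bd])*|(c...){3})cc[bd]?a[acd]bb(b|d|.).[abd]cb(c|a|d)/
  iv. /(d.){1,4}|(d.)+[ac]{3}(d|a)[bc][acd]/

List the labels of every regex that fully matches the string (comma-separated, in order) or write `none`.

i → match
ii → match
iii → no match
iv → no match — must start with `d`

i, ii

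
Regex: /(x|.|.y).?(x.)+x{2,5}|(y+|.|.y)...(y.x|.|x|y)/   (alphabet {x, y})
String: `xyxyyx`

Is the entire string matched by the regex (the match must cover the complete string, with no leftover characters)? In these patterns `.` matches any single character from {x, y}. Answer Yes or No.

Yes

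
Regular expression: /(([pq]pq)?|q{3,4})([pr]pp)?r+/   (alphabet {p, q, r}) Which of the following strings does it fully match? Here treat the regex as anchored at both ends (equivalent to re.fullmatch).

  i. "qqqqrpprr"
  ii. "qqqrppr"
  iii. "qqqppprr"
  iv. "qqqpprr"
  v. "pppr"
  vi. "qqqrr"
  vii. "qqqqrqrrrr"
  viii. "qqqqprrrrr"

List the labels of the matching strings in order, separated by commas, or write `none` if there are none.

i. "qqqqrpprr" → match
ii. "qqqrppr" → match
iii. "qqqppprr" → match
iv. "qqqpprr" → no match
v. "pppr" → match
vi. "qqqrr" → match
vii. "qqqqrqrrrr" → no match
viii. "qqqqprrrrr" → no match

i, ii, iii, v, vi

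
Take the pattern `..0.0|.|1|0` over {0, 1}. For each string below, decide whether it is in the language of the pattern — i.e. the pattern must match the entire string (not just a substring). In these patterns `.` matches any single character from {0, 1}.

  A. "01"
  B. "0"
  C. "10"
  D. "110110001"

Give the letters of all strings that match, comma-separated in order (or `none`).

B

A → no match
B → match
C → no match
D → no match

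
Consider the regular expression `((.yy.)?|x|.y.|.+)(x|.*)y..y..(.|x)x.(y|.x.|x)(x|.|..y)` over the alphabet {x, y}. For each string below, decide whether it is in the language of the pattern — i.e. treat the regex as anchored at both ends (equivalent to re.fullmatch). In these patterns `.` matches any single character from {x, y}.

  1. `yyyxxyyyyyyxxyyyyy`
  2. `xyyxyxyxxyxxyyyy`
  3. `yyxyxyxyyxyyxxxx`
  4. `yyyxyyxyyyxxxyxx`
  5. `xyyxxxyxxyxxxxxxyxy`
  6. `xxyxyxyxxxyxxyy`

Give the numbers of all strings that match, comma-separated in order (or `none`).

1 → match
2 → match
3 → match
4 → match
5 → match
6 → no match

1, 2, 3, 4, 5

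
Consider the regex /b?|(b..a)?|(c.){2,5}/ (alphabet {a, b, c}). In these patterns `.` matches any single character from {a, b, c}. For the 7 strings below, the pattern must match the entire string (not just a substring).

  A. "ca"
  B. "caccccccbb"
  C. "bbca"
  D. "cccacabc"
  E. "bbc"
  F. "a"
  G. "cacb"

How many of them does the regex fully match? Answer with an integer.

A → no match
B → no match
C → match
D → no match
E → no match
F → no match
G → match
Total matched: 2

2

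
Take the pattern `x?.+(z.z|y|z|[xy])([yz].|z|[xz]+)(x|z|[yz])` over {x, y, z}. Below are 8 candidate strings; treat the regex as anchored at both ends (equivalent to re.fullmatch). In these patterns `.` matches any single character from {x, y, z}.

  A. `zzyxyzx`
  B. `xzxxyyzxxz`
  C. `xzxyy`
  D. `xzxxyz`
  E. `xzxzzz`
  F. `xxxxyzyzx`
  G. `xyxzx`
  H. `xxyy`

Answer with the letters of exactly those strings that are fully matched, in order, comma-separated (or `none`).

A, B, E, F, G

A → match
B → match
C → no match
D → no match
E → match
F → match
G → match
H → no match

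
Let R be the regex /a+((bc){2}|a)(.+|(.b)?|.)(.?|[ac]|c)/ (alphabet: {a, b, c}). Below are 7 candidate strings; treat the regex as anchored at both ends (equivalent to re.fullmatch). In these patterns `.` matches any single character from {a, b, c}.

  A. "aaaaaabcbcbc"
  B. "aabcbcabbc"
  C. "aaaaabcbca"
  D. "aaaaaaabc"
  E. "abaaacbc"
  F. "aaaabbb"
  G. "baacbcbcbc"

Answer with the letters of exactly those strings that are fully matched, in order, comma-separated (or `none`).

A, B, C, D, F

A → match
B → match
C → match
D → match
E → no match
F → match
G → no match — must start with "a"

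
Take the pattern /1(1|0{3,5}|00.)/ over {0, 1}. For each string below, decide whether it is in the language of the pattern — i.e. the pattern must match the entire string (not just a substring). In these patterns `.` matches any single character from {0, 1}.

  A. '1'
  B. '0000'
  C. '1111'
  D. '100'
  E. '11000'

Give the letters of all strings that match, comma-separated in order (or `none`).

A → no match
B → no match — must start with '1'
C → no match
D → no match
E → no match

none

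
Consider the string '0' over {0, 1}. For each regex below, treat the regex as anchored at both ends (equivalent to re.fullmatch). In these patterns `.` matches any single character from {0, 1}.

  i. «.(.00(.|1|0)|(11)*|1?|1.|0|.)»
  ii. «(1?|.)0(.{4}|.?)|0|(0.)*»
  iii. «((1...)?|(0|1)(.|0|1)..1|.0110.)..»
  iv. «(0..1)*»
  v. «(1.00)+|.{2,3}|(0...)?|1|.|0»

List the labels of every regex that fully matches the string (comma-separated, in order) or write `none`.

i → match
ii → match
iii → no match
iv → no match
v → match

i, ii, v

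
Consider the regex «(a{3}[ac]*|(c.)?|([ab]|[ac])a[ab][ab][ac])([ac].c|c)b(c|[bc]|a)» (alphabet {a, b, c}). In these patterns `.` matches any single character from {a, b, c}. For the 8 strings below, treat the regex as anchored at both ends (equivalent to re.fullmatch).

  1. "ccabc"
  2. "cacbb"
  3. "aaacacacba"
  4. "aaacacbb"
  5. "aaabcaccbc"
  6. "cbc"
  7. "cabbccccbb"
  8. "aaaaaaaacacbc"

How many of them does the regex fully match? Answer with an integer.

7

1 → no match
2 → match
3 → match
4 → match
5 → match
6 → match
7 → match
8 → match
Total matched: 7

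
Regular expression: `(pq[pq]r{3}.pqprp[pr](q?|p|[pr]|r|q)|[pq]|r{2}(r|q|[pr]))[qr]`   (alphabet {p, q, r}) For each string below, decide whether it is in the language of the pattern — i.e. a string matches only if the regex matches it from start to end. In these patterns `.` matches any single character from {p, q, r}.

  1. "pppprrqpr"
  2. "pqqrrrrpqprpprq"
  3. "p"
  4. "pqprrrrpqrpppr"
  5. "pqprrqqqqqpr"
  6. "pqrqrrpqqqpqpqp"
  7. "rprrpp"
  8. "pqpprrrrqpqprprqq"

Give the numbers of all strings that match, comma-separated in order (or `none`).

2

1 → no match
2 → match
3 → no match
4 → no match
5 → no match
6 → no match
7 → no match
8 → no match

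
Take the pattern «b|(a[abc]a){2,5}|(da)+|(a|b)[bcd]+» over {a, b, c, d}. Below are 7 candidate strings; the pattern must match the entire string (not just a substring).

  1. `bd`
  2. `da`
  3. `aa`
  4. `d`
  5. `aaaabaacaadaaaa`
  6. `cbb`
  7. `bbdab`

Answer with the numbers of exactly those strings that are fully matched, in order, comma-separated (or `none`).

1, 2

1 → match
2 → match
3 → no match
4 → no match
5 → no match
6 → no match
7 → no match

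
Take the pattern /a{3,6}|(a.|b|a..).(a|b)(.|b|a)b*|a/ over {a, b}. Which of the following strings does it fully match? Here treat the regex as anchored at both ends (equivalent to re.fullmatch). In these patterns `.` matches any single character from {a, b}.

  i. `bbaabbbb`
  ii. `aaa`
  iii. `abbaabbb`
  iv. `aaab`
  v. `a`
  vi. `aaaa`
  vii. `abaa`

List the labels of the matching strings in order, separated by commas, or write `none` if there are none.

i → match
ii → match
iii → match
iv → no match
v → match
vi → match
vii → no match

i, ii, iii, v, vi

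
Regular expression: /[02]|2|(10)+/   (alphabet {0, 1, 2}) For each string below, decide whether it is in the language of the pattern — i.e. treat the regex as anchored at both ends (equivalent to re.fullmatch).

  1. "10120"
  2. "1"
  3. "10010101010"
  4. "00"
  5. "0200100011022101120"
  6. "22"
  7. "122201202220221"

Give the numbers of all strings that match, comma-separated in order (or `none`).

1 → no match
2 → no match
3 → no match
4 → no match
5 → no match
6 → no match
7 → no match

none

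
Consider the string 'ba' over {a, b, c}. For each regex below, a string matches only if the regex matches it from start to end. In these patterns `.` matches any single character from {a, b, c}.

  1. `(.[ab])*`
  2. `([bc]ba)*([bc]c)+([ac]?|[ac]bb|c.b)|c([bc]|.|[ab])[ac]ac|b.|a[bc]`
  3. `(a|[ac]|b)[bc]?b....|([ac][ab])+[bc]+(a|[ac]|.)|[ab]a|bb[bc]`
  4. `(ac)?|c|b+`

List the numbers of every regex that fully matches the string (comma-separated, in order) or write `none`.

1 → match
2 → match
3 → match
4 → no match

1, 2, 3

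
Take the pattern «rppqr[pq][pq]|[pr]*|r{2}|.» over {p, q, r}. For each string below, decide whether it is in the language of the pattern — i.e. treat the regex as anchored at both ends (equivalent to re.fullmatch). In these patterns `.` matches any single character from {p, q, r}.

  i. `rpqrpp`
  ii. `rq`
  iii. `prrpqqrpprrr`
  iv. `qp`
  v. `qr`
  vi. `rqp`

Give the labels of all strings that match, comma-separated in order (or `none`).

none

i → no match
ii → no match
iii → no match
iv → no match
v → no match
vi → no match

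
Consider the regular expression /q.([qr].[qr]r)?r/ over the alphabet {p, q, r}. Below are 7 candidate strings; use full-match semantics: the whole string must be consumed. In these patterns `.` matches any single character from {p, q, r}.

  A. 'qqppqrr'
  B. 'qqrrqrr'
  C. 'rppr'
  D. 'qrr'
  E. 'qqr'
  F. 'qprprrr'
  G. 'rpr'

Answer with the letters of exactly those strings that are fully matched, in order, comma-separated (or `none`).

B, D, E, F

A. 'qqppqrr' → no match
B. 'qqrrqrr' → match
C. 'rppr' → no match — must start with 'q'
D. 'qrr' → match
E. 'qqr' → match
F. 'qprprrr' → match
G. 'rpr' → no match — must start with 'q'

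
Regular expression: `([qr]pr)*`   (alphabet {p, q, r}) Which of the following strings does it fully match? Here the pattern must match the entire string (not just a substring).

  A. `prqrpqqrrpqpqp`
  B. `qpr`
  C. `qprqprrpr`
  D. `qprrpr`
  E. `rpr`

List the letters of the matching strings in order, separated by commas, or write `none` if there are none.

B, C, D, E

A → no match
B → match
C → match
D → match
E → match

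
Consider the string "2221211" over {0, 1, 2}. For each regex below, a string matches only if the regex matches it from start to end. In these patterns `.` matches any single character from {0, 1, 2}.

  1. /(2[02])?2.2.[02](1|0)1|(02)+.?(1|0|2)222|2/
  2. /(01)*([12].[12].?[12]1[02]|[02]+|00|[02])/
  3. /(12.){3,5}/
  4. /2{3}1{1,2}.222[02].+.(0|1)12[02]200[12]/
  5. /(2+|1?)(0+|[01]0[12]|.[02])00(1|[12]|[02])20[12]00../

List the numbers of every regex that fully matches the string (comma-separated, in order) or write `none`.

1 → match
2 → no match
3 → no match — must start with "12"
4 → no match
5 → no match

1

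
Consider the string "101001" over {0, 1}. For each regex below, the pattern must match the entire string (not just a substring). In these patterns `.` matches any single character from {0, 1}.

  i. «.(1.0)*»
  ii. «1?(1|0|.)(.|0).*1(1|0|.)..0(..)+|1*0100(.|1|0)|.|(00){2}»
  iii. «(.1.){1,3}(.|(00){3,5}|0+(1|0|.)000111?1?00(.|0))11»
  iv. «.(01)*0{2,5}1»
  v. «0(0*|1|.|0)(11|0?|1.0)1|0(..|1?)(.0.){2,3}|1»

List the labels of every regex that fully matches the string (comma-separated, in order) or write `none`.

i → no match
ii → match
iii → no match — must end with "11"
iv → match
v → no match

ii, iv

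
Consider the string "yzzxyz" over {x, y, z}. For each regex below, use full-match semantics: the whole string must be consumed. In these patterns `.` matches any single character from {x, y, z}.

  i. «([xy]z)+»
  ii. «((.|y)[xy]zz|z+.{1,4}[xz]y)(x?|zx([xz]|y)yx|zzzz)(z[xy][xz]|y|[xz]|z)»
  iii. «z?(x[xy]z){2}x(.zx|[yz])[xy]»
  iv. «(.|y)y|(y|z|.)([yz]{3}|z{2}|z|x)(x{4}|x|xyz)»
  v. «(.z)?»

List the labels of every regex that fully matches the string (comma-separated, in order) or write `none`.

i → no match
ii → no match
iii → no match
iv → match
v → no match

iv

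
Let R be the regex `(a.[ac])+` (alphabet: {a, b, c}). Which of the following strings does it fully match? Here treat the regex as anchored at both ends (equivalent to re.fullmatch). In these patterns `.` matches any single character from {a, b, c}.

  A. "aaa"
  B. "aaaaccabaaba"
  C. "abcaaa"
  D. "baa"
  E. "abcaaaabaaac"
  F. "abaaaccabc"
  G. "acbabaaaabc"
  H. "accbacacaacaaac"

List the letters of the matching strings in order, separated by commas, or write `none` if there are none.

A → match
B → match
C → match
D → no match — must start with "a"
E → match
F → no match
G → no match
H → no match

A, B, C, E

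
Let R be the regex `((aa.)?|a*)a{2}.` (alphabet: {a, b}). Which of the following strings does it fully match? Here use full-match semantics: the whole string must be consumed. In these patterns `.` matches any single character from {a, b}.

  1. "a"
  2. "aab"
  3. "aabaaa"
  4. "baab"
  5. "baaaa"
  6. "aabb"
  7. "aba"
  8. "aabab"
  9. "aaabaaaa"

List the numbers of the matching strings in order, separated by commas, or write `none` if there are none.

2, 3

1. "a" → no match
2. "aab" → match
3. "aabaaa" → match
4. "baab" → no match
5. "baaaa" → no match
6. "aabb" → no match
7. "aba" → no match
8. "aabab" → no match
9. "aaabaaaa" → no match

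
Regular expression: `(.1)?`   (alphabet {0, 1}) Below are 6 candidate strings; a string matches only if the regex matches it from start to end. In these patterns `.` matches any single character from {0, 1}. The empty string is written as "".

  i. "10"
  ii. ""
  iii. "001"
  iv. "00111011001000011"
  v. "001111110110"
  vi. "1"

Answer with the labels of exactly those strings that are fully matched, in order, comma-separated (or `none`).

ii

i. "10" → no match
ii. "" → match
iii. "001" → no match
iv → no match
v. "001111110110" → no match
vi. "1" → no match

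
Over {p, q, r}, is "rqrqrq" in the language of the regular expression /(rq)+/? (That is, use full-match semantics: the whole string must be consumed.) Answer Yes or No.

Yes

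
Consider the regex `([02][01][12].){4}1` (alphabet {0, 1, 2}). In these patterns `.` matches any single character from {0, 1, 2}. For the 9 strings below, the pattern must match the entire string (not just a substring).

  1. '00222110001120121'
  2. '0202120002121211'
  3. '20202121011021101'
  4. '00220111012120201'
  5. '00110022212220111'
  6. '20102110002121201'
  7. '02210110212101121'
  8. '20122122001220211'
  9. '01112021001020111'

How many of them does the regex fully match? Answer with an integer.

7

1 → match
2 → no match
3 → match
4 → match
5 → match
6 → match
7 → no match
8 → match
9 → match
Total matched: 7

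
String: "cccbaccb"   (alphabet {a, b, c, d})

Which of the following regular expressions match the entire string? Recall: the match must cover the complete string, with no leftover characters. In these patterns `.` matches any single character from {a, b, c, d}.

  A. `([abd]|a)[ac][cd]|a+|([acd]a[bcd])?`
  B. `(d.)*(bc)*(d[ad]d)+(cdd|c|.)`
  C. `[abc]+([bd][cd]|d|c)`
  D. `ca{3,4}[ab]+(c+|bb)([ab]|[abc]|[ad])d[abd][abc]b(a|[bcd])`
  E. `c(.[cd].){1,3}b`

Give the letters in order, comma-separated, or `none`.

E

A → no match
B → no match
C → no match
D → no match — must start with "ca"
E → match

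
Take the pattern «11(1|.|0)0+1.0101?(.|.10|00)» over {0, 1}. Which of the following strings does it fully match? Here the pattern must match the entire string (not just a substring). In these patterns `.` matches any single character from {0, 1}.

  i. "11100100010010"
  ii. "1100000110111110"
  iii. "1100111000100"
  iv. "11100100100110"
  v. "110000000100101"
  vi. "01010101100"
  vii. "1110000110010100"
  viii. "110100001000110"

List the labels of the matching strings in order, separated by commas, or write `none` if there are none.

i → no match
ii → no match
iii → no match
iv → no match
v → match
vi. "01010101100" → no match — must start with "11"
vii → no match
viii → no match

v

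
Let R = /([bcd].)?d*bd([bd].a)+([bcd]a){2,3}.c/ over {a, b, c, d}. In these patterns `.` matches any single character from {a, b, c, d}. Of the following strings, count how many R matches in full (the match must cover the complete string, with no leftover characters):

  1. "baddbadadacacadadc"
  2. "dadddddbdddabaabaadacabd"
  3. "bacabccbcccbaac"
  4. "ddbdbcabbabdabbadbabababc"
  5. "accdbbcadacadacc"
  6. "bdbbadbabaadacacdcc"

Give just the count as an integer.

1

1 → no match
2 → no match — must end with "c"
3 → no match
4 → match
5 → no match
6 → no match
Total matched: 1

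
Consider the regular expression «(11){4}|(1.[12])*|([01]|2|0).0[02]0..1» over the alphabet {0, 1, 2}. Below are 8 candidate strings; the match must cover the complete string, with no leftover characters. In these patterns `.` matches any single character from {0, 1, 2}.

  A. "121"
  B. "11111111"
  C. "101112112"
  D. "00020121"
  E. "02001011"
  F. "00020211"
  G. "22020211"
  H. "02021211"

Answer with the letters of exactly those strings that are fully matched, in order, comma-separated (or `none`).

A, B, C, D, F, G

A → match
B → match
C → match
D → match
E → no match
F → match
G → match
H → no match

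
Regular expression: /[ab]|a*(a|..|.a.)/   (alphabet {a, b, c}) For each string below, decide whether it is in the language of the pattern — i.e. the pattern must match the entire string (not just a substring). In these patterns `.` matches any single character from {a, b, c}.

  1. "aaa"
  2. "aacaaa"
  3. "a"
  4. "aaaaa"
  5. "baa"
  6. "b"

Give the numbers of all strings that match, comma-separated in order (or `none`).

1, 3, 4, 5, 6

1 → match
2 → no match
3 → match
4 → match
5 → match
6 → match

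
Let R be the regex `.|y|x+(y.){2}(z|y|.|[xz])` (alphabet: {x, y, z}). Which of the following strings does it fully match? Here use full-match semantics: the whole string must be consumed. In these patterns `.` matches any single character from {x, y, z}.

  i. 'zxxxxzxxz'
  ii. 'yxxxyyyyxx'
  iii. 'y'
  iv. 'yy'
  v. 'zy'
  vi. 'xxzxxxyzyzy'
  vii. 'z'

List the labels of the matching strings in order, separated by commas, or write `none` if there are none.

iii, vii

i. 'zxxxxzxxz' → no match
ii. 'yxxxyyyyxx' → no match
iii. 'y' → match
iv. 'yy' → no match
v. 'zy' → no match
vi. 'xxzxxxyzyzy' → no match
vii. 'z' → match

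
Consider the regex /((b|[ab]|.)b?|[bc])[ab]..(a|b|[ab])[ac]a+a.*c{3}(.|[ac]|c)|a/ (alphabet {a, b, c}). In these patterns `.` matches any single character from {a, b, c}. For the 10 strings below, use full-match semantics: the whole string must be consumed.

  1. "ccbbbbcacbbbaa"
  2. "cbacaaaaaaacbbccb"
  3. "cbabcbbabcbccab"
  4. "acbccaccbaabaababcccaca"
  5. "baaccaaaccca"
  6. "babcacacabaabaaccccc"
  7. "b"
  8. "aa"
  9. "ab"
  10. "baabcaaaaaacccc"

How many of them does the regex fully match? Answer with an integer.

0

1 → no match
2 → no match
3 → no match
4 → no match
5 → no match
6 → no match
7 → no match
8 → no match
9 → no match
10 → no match
Total matched: 0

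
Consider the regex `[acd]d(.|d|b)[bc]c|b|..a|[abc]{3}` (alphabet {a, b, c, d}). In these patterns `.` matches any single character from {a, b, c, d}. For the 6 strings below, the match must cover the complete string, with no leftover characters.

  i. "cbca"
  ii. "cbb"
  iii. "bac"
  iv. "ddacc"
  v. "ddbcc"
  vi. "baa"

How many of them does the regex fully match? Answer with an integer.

i → no match
ii → match
iii → match
iv → match
v → match
vi → match
Total matched: 5

5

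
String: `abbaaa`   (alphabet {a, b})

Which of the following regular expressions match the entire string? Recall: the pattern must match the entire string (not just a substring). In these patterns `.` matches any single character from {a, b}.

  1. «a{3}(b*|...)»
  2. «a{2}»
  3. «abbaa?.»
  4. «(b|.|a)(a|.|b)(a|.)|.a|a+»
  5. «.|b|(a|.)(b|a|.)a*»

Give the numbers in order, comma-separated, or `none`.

1 → no match
2 → no match
3 → match
4 → no match
5 → no match

3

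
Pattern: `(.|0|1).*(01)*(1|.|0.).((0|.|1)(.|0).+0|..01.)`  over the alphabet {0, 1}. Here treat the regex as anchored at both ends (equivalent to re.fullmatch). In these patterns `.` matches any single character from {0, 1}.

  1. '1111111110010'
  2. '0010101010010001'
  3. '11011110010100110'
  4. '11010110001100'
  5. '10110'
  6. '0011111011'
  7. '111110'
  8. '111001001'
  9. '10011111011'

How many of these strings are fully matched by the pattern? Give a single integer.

5

1 → match
2 → no match
3 → match
4 → match
5 → no match
6 → match
7 → no match
8 → no match
9 → match
Total matched: 5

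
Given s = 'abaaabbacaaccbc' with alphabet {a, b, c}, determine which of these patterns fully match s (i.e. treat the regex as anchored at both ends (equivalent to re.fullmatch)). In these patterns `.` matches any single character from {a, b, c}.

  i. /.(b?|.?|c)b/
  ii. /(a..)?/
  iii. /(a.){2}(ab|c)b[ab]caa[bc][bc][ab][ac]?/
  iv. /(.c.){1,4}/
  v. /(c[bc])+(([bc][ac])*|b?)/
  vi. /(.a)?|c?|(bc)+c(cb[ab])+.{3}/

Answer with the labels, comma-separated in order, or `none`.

iii

i → no match — must end with 'b'
ii → no match
iii → match
iv → no match
v → no match — must start with 'c'
vi → no match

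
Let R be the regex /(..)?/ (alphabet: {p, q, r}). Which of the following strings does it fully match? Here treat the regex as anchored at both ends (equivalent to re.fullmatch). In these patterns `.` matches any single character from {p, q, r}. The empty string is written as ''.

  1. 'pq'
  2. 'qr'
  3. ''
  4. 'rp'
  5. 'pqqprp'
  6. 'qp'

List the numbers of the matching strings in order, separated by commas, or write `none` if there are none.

1. 'pq' → match
2. 'qr' → match
3. '' → match
4. 'rp' → match
5. 'pqqprp' → no match
6. 'qp' → match

1, 2, 3, 4, 6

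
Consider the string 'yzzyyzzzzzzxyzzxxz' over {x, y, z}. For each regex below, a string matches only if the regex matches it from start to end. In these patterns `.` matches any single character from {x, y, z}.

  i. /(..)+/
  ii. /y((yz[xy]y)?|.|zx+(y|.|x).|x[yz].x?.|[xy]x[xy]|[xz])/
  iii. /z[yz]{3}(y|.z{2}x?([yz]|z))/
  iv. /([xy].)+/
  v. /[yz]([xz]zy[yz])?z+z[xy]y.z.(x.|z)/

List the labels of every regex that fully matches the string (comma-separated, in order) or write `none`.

i, v

i → match
ii → no match
iii → no match — must start with 'z'
iv → no match
v → match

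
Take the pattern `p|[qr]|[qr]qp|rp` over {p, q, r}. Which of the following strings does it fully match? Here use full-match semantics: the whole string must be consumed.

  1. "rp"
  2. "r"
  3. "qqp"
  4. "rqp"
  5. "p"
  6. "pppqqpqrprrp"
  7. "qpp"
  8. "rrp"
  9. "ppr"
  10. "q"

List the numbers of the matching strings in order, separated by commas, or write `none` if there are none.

1 → match
2 → match
3 → match
4 → match
5 → match
6 → no match
7 → no match
8 → no match
9 → no match
10 → match

1, 2, 3, 4, 5, 10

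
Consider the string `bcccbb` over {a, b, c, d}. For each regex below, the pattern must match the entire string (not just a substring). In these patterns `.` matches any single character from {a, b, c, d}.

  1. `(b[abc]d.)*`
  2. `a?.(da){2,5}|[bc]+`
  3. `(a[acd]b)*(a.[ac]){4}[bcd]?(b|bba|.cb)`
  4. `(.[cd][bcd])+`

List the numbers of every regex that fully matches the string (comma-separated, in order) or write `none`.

2

1 → no match
2 → match
3 → no match
4 → no match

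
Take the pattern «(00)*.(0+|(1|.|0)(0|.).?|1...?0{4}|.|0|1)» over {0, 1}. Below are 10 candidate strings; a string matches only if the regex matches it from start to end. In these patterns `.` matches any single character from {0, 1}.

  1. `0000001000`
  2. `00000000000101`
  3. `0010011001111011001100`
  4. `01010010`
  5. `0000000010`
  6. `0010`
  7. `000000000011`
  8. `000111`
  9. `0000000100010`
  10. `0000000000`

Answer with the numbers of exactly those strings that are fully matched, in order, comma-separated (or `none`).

1 → match
2 → match
3 → no match
4 → no match
5 → match
6 → match
7 → match
8 → match
9 → no match
10 → match

1, 2, 5, 6, 7, 8, 10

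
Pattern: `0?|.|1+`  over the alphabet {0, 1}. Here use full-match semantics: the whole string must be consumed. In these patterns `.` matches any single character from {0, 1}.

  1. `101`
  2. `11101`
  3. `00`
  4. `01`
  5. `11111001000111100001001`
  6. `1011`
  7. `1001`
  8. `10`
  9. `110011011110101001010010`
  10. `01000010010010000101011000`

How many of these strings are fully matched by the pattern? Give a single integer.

0

1. `101` → no match
2. `11101` → no match
3. `00` → no match
4. `01` → no match
5 → no match
6. `1011` → no match
7. `1001` → no match
8. `10` → no match
9 → no match
10 → no match
Total matched: 0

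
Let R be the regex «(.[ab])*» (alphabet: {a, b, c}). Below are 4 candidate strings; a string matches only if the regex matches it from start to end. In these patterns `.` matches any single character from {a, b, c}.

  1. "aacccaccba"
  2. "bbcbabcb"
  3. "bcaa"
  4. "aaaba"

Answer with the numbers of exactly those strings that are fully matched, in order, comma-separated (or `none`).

1. "aacccaccba" → no match
2. "bbcbabcb" → match
3. "bcaa" → no match
4. "aaaba" → no match

2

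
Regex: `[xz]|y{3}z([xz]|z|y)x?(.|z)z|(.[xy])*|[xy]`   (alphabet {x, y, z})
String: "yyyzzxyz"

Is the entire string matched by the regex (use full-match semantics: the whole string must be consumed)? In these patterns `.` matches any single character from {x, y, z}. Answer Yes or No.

Yes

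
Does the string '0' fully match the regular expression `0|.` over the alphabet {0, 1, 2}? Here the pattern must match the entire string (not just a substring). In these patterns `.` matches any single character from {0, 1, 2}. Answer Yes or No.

Yes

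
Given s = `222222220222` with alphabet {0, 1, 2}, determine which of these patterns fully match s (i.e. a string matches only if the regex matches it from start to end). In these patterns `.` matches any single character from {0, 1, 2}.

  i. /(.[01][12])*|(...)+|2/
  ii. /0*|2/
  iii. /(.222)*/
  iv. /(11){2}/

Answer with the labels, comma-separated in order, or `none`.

i, iii

i → match
ii → no match
iii → match
iv → no match — must start with `11`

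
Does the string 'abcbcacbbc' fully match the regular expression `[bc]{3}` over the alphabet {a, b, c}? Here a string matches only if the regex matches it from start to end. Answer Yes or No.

No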